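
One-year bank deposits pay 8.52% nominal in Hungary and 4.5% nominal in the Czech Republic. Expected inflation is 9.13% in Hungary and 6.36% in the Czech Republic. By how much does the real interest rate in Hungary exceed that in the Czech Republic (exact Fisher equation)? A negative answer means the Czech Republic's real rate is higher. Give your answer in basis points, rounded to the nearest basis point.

Hungary: (1 + 0.0852)/(1 + 0.0913) − 1 = -0.5590%
The Czech Republic: (1 + 0.0450)/(1 + 0.0636) − 1 = -1.7488%
Differential = -0.5590% − (-1.7488%) = 1.1898% → 119 basis points.

119 basis points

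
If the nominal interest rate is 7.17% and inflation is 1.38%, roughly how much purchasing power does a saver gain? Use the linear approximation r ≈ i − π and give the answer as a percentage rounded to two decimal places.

r ≈ i − π = 7.17% − 1.38% = 5.79%.

5.79%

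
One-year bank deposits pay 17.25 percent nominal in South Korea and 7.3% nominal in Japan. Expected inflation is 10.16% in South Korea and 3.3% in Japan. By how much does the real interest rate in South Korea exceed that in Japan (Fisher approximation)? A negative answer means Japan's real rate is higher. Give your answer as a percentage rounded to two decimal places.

3.09%

South Korea: 17.25% − 10.16% = 7.090%
Japan: 7.3% − 3.3% = 4.000%
Differential = 3.090% → 3.09%.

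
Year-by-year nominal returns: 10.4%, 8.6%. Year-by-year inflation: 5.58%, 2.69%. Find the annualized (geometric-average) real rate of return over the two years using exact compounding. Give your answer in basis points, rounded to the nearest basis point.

Nominal growth factor = 1.1040 × 1.0860 = 1.19894400
Price-level growth factor = 1.0558 × 1.0269 = 1.08420102
Real growth factor = 1.19894400 / 1.08420102 = 1.10583183
Annualized real rate = 1.10583183^(1/2) − 1 = 5.1585% → 516 basis points.

516 basis points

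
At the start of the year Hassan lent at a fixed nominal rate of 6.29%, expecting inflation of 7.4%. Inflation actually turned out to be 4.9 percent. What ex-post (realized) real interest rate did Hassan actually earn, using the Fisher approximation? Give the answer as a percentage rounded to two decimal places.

1.39%

Ex-post: 6.29% − 4.9% = 1.390%
So the realized real rate is 1.39%.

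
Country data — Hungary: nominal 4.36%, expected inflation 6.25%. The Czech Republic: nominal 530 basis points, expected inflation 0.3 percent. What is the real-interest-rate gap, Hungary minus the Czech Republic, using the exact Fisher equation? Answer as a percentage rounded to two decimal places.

Hungary: (1 + 0.0436)/(1 + 0.0625) − 1 = -1.7788%
The Czech Republic: (1 + 0.0530)/(1 + 0.0030) − 1 = 4.9850%
Differential = -1.7788% − 4.9850% = -6.7639% → -6.76%.

-6.76%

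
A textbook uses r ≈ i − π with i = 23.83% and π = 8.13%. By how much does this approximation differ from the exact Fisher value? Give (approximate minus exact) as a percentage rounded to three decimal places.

1.180%

Approximate: r ≈ 23.830% − 8.130% = 15.7000%
Exact: (1 + 0.2383)/(1 + 0.0813) − 1 = 14.5196%
Error = 15.7000% − 14.5196% = 1.1804% → 1.180%.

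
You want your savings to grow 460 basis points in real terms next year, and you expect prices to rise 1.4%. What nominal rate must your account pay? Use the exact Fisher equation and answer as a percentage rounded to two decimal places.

6.06%

(1 + i) = (1 + r)(1 + π) = 1.04600 × 1.01400 = 1.060644
i = 1.060644 − 1, so the required nominal rate is 6.06%.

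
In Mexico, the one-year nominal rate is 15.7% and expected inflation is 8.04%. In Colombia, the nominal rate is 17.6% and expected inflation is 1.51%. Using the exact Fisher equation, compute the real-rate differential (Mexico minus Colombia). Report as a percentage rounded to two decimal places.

Mexico: (1 + 0.1570)/(1 + 0.0804) − 1 = 7.0900%
Colombia: (1 + 0.1760)/(1 + 0.0151) − 1 = 15.8507%
Differential = 7.0900% − 15.8507% = -8.7607% → -8.76%.

-8.76%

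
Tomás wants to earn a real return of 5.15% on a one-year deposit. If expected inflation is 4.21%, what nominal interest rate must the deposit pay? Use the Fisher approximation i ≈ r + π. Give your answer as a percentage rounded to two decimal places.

i ≈ r + π = 5.15% + 4.21% = 9.36%.

9.36%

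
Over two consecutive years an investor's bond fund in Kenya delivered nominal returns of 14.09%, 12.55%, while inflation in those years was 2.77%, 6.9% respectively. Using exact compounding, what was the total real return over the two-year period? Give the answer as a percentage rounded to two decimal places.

Compound the nominal returns: 1.1409 × 1.1255 = 1.284083.
Compound inflation: 1.0277 × 1.0690 = 1.098611.
Deflate: 1.284083 / 1.098611 = 1.168824.
Total real return = 1.168824 − 1 → 16.88%.

16.88%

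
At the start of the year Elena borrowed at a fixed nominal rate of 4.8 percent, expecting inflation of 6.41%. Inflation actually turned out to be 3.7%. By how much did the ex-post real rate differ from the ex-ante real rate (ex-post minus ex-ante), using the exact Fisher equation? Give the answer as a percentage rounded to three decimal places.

Ex-ante: (1 + 0.0480)/(1 + 0.0641) − 1 = -1.5130%
Ex-post: (1 + 0.0480)/(1 + 0.0370) − 1 = 1.0608%
Difference (ex-post − ex-ante) = 2.5738% → 2.574%.

2.574%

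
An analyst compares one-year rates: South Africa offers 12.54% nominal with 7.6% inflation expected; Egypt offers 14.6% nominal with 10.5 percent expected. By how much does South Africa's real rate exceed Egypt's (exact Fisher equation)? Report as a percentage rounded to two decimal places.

0.88%

South Africa: (1 + 0.1254)/(1 + 0.0760) − 1 = 4.5911%
Egypt: (1 + 0.1460)/(1 + 0.1050) − 1 = 3.7104%
Differential = 4.5911% − 3.7104% = 0.8807% → 0.88%.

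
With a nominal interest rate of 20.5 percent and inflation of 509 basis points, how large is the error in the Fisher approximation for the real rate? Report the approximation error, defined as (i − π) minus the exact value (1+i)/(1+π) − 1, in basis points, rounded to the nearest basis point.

75 basis points

Approximate: r ≈ 20.500% − 5.090% = 15.4100%
Exact: (1 + 0.2050)/(1 + 0.0509) − 1 = 14.6636%
Error = 15.4100% − 14.6636% = 0.7464% → 75 basis points.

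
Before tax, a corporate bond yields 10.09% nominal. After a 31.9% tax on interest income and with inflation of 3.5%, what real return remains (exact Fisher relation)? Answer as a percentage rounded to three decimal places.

After-tax nominal return = 10.09% × (1 − 0.319) = 6.87129%.
1 + r = 1.0687129 / 1.03500 = 1.032573
After-tax real rate = 1.032573 − 1 → 3.257%.

3.257%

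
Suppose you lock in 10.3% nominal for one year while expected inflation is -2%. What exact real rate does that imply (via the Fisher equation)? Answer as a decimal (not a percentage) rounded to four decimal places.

0.1255

1 + r = 1.10300 / 0.98000 = 1.125510
r = 1.125510 − 1 = 12.5510%, i.e. 0.1255.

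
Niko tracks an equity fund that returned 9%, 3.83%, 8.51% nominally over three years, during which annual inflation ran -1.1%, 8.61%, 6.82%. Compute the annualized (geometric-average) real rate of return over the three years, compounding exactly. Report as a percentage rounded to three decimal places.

2.290%

Compound the nominal returns: 1.0900 × 1.0383 × 1.0851 = 1.22805867.
Compound inflation: 0.9890 × 1.0861 × 1.0682 = 1.14741013.
Deflate: 1.22805867 / 1.14741013 = 1.07028746.
Annualized real rate = 1.07028746^(1/3) − 1 = 2.2901% → 2.290%.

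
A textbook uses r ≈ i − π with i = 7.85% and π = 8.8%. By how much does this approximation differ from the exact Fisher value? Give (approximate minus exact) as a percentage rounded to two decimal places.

Approximate: r ≈ 7.850% − 8.800% = -0.9500%
Exact: (1 + 0.0785)/(1 + 0.0880) − 1 = -0.8732%
Error = -0.9500% − (-0.8732%) = -0.0768% → -0.08%.

-0.08%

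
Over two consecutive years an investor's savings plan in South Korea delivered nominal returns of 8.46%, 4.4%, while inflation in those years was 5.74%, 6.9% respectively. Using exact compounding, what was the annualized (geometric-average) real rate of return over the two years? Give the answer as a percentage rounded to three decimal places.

Nominal growth factor = 1.0846 × 1.0440 = 1.13232240
Price-level growth factor = 1.0574 × 1.0690 = 1.13036060
Real growth factor = 1.13232240 / 1.13036060 = 1.00173555
Annualized real rate = 1.00173555^(1/2) − 1 = 0.0867% → 0.087%.

0.087%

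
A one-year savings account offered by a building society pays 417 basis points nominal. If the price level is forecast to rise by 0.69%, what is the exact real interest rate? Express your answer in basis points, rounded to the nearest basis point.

346 basis points

1 + r = 1.04170 / 1.00690 = 1.034562
r = 1.034562 − 1 = 3.4562%, i.e. 346 basis points.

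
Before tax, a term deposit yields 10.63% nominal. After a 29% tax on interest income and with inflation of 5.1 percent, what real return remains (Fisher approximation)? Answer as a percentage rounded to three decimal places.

After-tax nominal return = 10.63% × (1 − 0.29) = 7.5473%.
r ≈ 7.5473% − 5.1% → 2.447%.

2.447%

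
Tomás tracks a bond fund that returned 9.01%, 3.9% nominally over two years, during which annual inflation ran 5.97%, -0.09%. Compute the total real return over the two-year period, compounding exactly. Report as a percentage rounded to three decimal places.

Nominal growth factor = 1.0901 × 1.0390 = 1.132614
Price-level growth factor = 1.0597 × 0.9991 = 1.058746
Real growth factor = 1.132614 / 1.058746 = 1.069769
Total real return = 1.069769 − 1 → 6.977%.

6.977%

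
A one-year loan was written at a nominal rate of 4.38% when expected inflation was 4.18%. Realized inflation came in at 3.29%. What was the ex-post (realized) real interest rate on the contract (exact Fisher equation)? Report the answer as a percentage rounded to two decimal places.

1.06%

Ex-post: (1 + 0.0438)/(1 + 0.0329) − 1 = 1.0553%
So the realized real rate is 1.06%.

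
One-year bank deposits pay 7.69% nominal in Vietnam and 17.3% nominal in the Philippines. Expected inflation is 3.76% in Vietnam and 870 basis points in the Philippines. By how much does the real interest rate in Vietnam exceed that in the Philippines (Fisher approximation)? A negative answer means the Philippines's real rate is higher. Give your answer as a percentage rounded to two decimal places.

-4.67%

Vietnam: 7.69% − 3.76% = 3.930%
The Philippines: 17.3% − 8.7% = 8.600%
Differential = -4.670% → -4.67%.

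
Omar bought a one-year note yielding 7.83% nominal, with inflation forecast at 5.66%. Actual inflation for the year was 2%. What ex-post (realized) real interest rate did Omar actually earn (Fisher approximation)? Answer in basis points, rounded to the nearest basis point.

583 basis points

Ex-post: 7.83% − 2% = 5.830%
So the realized real rate is 583 basis points.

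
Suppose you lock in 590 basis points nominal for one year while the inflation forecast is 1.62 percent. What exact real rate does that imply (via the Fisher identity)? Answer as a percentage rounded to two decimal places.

By the Fisher identity, 1 + r = (1 + i)/(1 + π).
1 + r = 1.05900 / 1.01620 = 1.042118
r = 1.042118 − 1 = 4.2118%, i.e. 4.21%.

4.21%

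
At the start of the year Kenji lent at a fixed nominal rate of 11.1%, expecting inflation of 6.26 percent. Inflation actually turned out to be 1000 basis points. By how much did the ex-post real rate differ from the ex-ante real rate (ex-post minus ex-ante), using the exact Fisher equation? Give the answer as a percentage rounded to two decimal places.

-3.55%

Ex-ante: (1 + 0.1110)/(1 + 0.0626) − 1 = 4.5549%
Ex-post: (1 + 0.1110)/(1 + 0.1000) − 1 = 1.0000%
Difference (ex-post − ex-ante) = -3.5549% → -3.55%.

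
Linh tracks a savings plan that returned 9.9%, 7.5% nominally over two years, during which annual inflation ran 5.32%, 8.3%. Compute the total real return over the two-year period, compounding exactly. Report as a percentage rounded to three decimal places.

3.578%

Nominal growth factor = 1.0990 × 1.0750 = 1.181425
Price-level growth factor = 1.0532 × 1.0830 = 1.140616
Real growth factor = 1.181425 / 1.140616 = 1.035778
Total real return = 1.035778 − 1 → 3.578%.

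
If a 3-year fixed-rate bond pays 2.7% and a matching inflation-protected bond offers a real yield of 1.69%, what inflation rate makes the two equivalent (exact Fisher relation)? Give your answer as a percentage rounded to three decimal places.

0.993%

(1 + π) = (1 + i)/(1 + r) = 1.02700 / 1.01690 = 1.009932
Break-even inflation = 1.009932 − 1 → 0.993%.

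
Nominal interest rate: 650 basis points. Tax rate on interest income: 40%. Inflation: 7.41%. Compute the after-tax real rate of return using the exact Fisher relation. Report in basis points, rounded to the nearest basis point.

After-tax nominal return = 6.5% × (1 − 0.4) = 3.9000%.
1 + r = 1.03900 / 1.07410 = 0.967321
After-tax real rate = 0.967321 − 1 → -327 basis points.

-327 basis points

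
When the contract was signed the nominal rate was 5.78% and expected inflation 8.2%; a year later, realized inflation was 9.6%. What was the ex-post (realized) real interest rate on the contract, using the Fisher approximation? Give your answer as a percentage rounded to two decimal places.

-3.82%

Ex-post: 5.78% − 9.6% = -3.820%
So the realized real rate is -3.82%.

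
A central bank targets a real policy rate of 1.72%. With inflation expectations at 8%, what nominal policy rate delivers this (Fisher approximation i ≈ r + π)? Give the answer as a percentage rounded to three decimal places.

i ≈ r + π = 1.72% + 8% = 9.720%.

9.720%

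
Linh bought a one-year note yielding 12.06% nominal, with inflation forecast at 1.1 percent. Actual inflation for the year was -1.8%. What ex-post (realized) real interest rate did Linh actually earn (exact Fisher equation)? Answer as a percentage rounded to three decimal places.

Ex-post: (1 + 0.1206)/(1 − 0.0180) − 1 = 14.1141%
So the realized real rate is 14.114%.

14.114%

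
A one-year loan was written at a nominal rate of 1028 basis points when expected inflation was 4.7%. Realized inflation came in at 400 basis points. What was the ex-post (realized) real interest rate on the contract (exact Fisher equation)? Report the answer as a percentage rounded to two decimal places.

6.04%

Ex-post: (1 + 0.1028)/(1 + 0.0400) − 1 = 6.0385%
So the realized real rate is 6.04%.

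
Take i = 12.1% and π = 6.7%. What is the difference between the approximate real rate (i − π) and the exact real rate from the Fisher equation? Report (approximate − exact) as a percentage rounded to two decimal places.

0.34%

Approximate: r ≈ 12.100% − 6.700% = 5.4000%
Exact: (1 + 0.1210)/(1 + 0.0670) − 1 = 5.0609%
Error = 5.4000% − 5.0609% = 0.3391% → 0.34%.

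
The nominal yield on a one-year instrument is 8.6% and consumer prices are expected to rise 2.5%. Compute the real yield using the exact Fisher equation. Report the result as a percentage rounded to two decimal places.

By the Fisher equation, 1 + r = (1 + i)/(1 + π).
1 + r = 1.08600 / 1.02500 = 1.059512
r = 1.059512 − 1 = 5.9512%, i.e. 5.95%.

5.95%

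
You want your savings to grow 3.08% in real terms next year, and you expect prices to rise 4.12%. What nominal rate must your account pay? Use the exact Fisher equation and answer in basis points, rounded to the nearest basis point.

733 basis points

(1 + i) = (1 + r)(1 + π) = 1.03080 × 1.04120 = 1.07326896
i = 1.07326896 − 1, so the required nominal rate is 733 basis points.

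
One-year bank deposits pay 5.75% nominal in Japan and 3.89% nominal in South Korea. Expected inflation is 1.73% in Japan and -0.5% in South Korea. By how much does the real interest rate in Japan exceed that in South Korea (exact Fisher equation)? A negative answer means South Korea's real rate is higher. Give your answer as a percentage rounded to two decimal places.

Japan: (1 + 0.0575)/(1 + 0.0173) − 1 = 3.9516%
South Korea: (1 + 0.0389)/(1 − 0.0050) − 1 = 4.4121%
Differential = 3.9516% − 4.4121% = -0.4604% → -0.46%.

-0.46%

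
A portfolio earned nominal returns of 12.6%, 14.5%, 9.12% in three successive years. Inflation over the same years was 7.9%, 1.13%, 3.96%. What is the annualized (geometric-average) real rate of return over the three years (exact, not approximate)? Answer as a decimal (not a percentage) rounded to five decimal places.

0.07439

Compound the nominal returns: 1.1260 × 1.1450 × 1.0912 = 1.40685142.
Compound inflation: 1.0790 × 1.0113 × 1.0396 = 1.13440393.
Deflate: 1.40685142 / 1.13440393 = 1.24016797.
Annualized real rate = 1.24016797^(1/3) − 1 = 7.4386% → 0.07439.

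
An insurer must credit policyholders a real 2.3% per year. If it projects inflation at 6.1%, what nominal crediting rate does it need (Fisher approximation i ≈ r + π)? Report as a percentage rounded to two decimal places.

8.40%

i ≈ r + π = 2.3% + 6.1% = 8.40%.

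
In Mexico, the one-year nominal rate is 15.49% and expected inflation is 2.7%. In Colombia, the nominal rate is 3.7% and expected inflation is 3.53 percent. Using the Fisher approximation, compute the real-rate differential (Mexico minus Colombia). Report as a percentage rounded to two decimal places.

Mexico: 15.49% − 2.7% = 12.790%
Colombia: 3.7% − 3.53% = 0.170%
Differential = 12.620% → 12.62%.

12.62%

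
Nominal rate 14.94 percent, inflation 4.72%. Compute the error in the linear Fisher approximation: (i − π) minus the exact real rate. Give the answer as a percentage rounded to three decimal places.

Approximate: r ≈ 14.940% − 4.720% = 10.2200%
Exact: (1 + 0.1494)/(1 + 0.0472) − 1 = 9.7594%
Error = 10.2200% − 9.7594% = 0.4606% → 0.461%.

0.461%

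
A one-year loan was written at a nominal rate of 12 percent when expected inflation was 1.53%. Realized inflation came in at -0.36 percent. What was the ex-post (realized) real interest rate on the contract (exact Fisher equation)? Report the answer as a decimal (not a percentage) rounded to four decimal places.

Ex-post: (1 + 0.1200)/(1 − 0.0036) − 1 = 12.4047%
So the realized real rate is 0.1240.

0.1240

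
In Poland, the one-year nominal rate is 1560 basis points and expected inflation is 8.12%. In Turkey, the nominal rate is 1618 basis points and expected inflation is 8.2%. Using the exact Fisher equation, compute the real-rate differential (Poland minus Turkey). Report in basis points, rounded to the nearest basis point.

-46 basis points

Poland: (1 + 0.1560)/(1 + 0.0812) − 1 = 6.9182%
Turkey: (1 + 0.1618)/(1 + 0.0820) − 1 = 7.3752%
Differential = 6.9182% − 7.3752% = -0.4570% → -46 basis points.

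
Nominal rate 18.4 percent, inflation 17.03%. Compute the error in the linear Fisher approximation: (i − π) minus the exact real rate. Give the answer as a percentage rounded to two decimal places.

Approximate: r ≈ 18.400% − 17.030% = 1.3700%
Exact: (1 + 0.1840)/(1 + 0.1703) − 1 = 1.1706%
Error = 1.3700% − 1.1706% = 0.1994% → 0.20%.

0.20%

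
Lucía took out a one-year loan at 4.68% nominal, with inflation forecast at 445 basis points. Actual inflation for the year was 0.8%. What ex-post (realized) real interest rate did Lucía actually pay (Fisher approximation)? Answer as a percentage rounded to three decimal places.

Ex-post: 4.68% − 0.8% = 3.880%
So the realized real rate is 3.880%.

3.880%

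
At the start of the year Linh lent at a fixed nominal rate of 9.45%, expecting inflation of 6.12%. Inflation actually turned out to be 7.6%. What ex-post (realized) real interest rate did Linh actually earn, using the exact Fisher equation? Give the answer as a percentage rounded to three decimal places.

1.719%

Ex-post: (1 + 0.0945)/(1 + 0.0760) − 1 = 1.7193%
So the realized real rate is 1.719%.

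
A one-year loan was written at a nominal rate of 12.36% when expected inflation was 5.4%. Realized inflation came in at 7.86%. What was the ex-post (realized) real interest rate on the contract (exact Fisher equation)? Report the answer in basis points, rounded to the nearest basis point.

417 basis points

Ex-post: (1 + 0.1236)/(1 + 0.0786) − 1 = 4.1721%
So the realized real rate is 417 basis points.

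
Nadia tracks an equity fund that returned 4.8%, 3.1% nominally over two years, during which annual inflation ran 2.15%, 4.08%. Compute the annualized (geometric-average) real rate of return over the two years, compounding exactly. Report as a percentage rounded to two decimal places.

0.81%

Compound the nominal returns: 1.0480 × 1.0310 = 1.08048800.
Compound inflation: 1.0215 × 1.0408 = 1.06317720.
Deflate: 1.08048800 / 1.06317720 = 1.01628214.
Annualized real rate = 1.01628214^(1/2) − 1 = 0.8108% → 0.81%.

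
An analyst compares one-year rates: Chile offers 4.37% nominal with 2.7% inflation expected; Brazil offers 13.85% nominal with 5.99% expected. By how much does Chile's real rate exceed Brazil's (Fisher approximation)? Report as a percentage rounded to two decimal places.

Chile: 4.37% − 2.7% = 1.670%
Brazil: 13.85% − 5.99% = 7.860%
Differential = -6.190% → -6.19%.

-6.19%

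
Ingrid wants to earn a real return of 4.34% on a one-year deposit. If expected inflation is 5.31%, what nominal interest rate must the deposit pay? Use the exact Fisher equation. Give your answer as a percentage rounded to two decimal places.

9.88%

(1 + i) = (1 + r)(1 + π) = 1.04340 × 1.05310 = 1.09880454
i = 1.09880454 − 1, so the required nominal rate is 9.88%.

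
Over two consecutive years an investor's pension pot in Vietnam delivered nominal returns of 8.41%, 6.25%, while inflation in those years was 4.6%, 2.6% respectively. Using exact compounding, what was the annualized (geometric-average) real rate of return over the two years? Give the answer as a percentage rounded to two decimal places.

Nominal growth factor = 1.0841 × 1.0625 = 1.15185625
Price-level growth factor = 1.0460 × 1.0260 = 1.07319600
Real growth factor = 1.15185625 / 1.07319600 = 1.07329533
Annualized real rate = 1.07329533^(1/2) − 1 = 3.6000% → 3.60%.

3.60%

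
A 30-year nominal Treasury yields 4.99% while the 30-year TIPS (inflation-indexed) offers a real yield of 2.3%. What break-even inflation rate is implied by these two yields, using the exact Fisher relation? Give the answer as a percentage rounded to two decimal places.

2.63%

(1 + π) = (1 + i)/(1 + r) = 1.04990 / 1.02300 = 1.026295
Break-even inflation = 1.026295 − 1 → 2.63%.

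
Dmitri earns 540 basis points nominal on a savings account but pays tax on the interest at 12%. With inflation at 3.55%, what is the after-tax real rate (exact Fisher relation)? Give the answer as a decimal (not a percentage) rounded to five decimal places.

After-tax nominal return = 5.4% × (1 − 0.12) = 4.7520%.
1 + r = 1.04752 / 1.03550 = 1.011608
After-tax real rate = 1.011608 − 1 → 0.01161.

0.01161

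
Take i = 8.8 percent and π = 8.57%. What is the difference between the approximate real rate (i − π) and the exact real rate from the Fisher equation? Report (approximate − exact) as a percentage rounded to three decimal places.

Approximate: r ≈ 8.800% − 8.570% = 0.2300%
Exact: (1 + 0.0880)/(1 + 0.0857) − 1 = 0.2118%
Error = 0.2300% − 0.2118% = 0.0182% → 0.018%.

0.018%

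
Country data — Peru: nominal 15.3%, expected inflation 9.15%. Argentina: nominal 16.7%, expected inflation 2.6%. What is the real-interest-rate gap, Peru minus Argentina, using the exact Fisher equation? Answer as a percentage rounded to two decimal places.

Peru: (1 + 0.1530)/(1 + 0.0915) − 1 = 5.6344%
Argentina: (1 + 0.1670)/(1 + 0.0260) − 1 = 13.7427%
Differential = 5.6344% − 13.7427% = -8.1082% → -8.11%.

-8.11%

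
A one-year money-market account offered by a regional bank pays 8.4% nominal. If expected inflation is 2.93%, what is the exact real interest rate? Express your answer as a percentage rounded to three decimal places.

By the Fisher identity, 1 + r = (1 + i)/(1 + π).
1 + r = 1.08400 / 1.02930 = 1.053143
r = 1.053143 − 1 = 5.3143%, i.e. 5.314%.

5.314%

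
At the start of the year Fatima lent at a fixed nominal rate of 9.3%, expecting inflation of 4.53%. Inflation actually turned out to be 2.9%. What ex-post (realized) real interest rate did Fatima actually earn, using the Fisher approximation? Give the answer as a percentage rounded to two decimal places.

6.40%

Ex-post: 9.3% − 2.9% = 6.400%
So the realized real rate is 6.40%.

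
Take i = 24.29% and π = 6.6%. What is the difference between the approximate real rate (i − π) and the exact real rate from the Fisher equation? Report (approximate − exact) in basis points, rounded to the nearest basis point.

110 basis points

Approximate: r ≈ 24.290% − 6.600% = 17.6900%
Exact: (1 + 0.2429)/(1 + 0.0660) − 1 = 16.5947%
Error = 17.6900% − 16.5947% = 1.0953% → 110 basis points.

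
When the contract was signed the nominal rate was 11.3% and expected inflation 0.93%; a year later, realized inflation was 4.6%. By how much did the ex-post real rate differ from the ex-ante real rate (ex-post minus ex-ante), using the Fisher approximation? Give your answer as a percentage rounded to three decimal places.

-3.670%

Ex-ante: 11.3% − 0.93% = 10.370%
Ex-post: 11.3% − 4.6% = 6.700%
Difference (ex-post − ex-ante) = -3.6700% → -3.670%.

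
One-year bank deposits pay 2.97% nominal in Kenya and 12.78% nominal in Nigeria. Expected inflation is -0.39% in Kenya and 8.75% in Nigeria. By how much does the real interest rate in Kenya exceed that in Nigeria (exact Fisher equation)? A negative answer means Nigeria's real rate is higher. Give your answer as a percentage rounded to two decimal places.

Kenya: (1 + 0.0297)/(1 − 0.0039) − 1 = 3.3732%
Nigeria: (1 + 0.1278)/(1 + 0.0875) − 1 = 3.7057%
Differential = 3.3732% − 3.7057% = -0.3326% → -0.33%.

-0.33%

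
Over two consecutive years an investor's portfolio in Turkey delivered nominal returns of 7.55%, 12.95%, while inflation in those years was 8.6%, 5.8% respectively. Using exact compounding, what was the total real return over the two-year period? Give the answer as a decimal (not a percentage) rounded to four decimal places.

Nominal growth factor = 1.0755 × 1.1295 = 1.214777
Price-level growth factor = 1.0860 × 1.0580 = 1.148988
Real growth factor = 1.214777 / 1.148988 = 1.057258
Total real return = 1.057258 − 1 → 0.0573.

0.0573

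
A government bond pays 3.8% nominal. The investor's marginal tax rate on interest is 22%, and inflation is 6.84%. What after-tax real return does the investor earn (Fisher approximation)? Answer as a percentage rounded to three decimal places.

After-tax nominal return = 3.8% × (1 − 0.22) = 2.9640%.
r ≈ 2.9640% − 6.84% → -3.876%.

-3.876%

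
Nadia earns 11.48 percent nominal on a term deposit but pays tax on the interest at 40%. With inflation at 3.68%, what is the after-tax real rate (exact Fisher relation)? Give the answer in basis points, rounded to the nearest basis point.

After-tax nominal return = 11.48% × (1 − 0.4) = 6.8880%.
1 + r = 1.06888 / 1.03680 = 1.030941
After-tax real rate = 1.030941 − 1 → 309 basis points.

309 basis points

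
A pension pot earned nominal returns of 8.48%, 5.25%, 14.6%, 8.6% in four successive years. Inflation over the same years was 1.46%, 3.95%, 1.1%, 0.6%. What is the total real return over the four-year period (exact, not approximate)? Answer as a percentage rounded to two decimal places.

32.47%

Compound the nominal returns: 1.0848 × 1.0525 × 1.1460 × 1.0860 = 1.420974.
Compound inflation: 1.0146 × 1.0395 × 1.0110 × 1.0060 = 1.072676.
Deflate: 1.420974 / 1.072676 = 1.324701.
Total real return = 1.324701 − 1 → 32.47%.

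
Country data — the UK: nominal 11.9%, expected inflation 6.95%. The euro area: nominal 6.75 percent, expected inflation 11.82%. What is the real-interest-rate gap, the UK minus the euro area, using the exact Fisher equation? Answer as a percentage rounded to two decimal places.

9.16%

The UK: (1 + 0.1190)/(1 + 0.0695) − 1 = 4.6283%
The euro area: (1 + 0.0675)/(1 + 0.1182) − 1 = -4.5341%
Differential = 4.6283% − (-4.5341%) = 9.1624% → 9.16%.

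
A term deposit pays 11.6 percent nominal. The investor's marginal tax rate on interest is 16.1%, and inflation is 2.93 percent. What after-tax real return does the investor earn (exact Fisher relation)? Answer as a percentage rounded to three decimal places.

After-tax nominal return = 11.6% × (1 − 0.161) = 9.7324%.
1 + r = 1.097324 / 1.02930 = 1.066088
After-tax real rate = 1.066088 − 1 → 6.609%.

6.609%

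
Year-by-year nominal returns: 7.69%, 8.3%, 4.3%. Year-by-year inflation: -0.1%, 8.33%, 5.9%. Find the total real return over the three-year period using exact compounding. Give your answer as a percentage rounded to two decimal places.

6.14%

Compound the nominal returns: 1.0769 × 1.0830 × 1.0430 = 1.216433.
Compound inflation: 0.9990 × 1.0833 × 1.0590 = 1.146067.
Deflate: 1.216433 / 1.146067 = 1.061397.
Total real return = 1.061397 − 1 → 6.14%.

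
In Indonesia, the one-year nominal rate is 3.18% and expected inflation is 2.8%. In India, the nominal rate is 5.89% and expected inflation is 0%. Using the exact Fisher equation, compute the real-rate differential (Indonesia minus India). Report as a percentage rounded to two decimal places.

Indonesia: (1 + 0.0318)/(1 + 0.0280) − 1 = 0.3696%
India: (1 + 0.0589)/(1 + 0.0000) − 1 = 5.8900%
Differential = 0.3696% − 5.8900% = -5.5204% → -5.52%.

-5.52%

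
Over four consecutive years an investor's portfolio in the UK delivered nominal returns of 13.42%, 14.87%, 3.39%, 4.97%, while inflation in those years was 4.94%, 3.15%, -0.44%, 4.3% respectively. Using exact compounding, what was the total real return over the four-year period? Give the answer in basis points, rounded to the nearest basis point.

2579 basis points

Nominal growth factor = 1.1342 × 1.1487 × 1.0339 × 1.0497 = 1.413969
Price-level growth factor = 1.0494 × 1.0315 × 0.9956 × 1.0430 = 1.124034
Real growth factor = 1.413969 / 1.124034 = 1.257942
Total real return = 1.257942 − 1 → 2579 basis points.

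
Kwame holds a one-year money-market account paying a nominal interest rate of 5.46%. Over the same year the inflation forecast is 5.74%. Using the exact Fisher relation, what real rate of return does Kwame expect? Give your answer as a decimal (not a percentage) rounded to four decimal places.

1 + r = 1.05460 / 1.05740 = 0.997352
r = 0.997352 − 1 = -0.2648%, i.e. -0.0026.

-0.0026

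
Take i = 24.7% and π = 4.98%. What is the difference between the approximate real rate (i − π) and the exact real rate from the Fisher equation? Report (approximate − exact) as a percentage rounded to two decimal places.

Approximate: r ≈ 24.700% − 4.980% = 19.7200%
Exact: (1 + 0.2470)/(1 + 0.0498) − 1 = 18.7845%
Error = 19.7200% − 18.7845% = 0.9355% → 0.94%.

0.94%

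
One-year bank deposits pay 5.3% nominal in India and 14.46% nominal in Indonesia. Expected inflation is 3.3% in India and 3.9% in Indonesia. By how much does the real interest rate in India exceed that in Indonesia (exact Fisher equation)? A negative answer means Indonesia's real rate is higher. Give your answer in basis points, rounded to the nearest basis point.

-823 basis points

India: (1 + 0.0530)/(1 + 0.0330) − 1 = 1.9361%
Indonesia: (1 + 0.1446)/(1 + 0.0390) − 1 = 10.1636%
Differential = 1.9361% − 10.1636% = -8.2275% → -823 basis points.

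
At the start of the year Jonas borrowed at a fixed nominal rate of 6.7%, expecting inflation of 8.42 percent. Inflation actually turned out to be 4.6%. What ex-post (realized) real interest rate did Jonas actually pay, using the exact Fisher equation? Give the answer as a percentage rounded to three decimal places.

Ex-post: (1 + 0.0670)/(1 + 0.0460) − 1 = 2.0076%
So the realized real rate is 2.008%.

2.008%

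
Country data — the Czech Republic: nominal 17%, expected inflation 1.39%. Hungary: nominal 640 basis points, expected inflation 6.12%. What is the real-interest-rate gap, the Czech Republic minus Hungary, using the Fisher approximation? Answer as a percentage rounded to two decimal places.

The Czech Republic: 17% − 1.39% = 15.610%
Hungary: 6.4% − 6.12% = 0.280%
Differential = 15.330% → 15.33%.

15.33%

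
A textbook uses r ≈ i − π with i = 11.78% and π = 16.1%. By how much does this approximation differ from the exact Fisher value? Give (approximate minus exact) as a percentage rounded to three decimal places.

Approximate: r ≈ 11.780% − 16.100% = -4.3200%
Exact: (1 + 0.1178)/(1 + 0.1610) − 1 = -3.7209%
Error = -4.3200% − (-3.7209%) = -0.5991% → -0.599%.

-0.599%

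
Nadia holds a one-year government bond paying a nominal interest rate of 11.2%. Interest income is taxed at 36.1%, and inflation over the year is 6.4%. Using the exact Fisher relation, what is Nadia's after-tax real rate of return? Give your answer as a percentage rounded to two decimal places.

0.71%

After-tax nominal return = 11.2% × (1 − 0.361) = 7.1568%.
1 + r = 1.071568 / 1.06400 = 1.007113
After-tax real rate = 1.007113 − 1 → 0.71%.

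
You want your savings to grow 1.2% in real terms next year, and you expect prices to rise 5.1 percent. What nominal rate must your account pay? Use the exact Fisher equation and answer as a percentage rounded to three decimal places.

6.361%

(1 + i) = (1 + r)(1 + π) = 1.01200 × 1.05100 = 1.063612
i = 1.063612 − 1, so the required nominal rate is 6.361%.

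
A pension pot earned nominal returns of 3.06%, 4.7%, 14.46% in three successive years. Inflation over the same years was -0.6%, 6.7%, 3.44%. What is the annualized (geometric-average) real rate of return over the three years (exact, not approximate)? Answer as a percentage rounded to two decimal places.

Nominal growth factor = 1.0306 × 1.0470 × 1.1446 = 1.23506712
Price-level growth factor = 0.9940 × 1.0670 × 1.0344 = 1.09708257
Real growth factor = 1.23506712 / 1.09708257 = 1.12577408
Annualized real rate = 1.12577408^(1/3) − 1 = 4.0280% → 4.03%.

4.03%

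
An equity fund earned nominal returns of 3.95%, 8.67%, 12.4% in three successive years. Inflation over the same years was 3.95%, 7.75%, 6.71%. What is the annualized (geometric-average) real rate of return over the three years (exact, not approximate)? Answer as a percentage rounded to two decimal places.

Compound the nominal returns: 1.0395 × 1.0867 × 1.1240 = 1.26969811.
Compound inflation: 1.0395 × 1.0775 × 1.0671 = 1.19521736.
Deflate: 1.26969811 / 1.19521736 = 1.06231565.
Annualized real rate = 1.06231565^(1/3) − 1 = 2.0355% → 2.04%.

2.04%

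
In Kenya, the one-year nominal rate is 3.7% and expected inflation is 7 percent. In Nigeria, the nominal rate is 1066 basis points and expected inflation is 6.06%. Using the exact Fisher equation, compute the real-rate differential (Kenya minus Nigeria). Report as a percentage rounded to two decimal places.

Kenya: (1 + 0.0370)/(1 + 0.0700) − 1 = -3.0841%
Nigeria: (1 + 0.1066)/(1 + 0.0606) − 1 = 4.3372%
Differential = -3.0841% − 4.3372% = -7.4213% → -7.42%.

-7.42%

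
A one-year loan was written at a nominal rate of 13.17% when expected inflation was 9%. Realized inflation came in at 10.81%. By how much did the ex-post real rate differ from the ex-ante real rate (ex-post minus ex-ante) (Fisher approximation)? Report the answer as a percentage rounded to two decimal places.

-1.81%

Ex-ante: 13.17% − 9% = 4.170%
Ex-post: 13.17% − 10.81% = 2.360%
Difference (ex-post − ex-ante) = -1.8100% → -1.81%.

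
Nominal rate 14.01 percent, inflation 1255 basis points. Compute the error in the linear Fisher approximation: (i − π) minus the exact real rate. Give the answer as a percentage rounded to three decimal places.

Approximate: r ≈ 14.010% − 12.550% = 1.4600%
Exact: (1 + 0.1401)/(1 + 0.1255) − 1 = 1.2972%
Error = 1.4600% − 1.2972% = 0.1628% → 0.163%.

0.163%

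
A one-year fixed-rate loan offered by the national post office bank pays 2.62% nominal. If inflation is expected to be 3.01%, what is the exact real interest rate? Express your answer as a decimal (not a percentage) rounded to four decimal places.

-0.0038

1 + r = 1.02620 / 1.03010 = 0.996214
r = 0.996214 − 1 = -0.3786%, i.e. -0.0038.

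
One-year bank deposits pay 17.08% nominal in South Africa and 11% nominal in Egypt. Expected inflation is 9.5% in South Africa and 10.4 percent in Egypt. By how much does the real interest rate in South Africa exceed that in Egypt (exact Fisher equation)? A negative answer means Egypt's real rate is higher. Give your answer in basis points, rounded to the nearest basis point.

South Africa: (1 + 0.1708)/(1 + 0.0950) − 1 = 6.9224%
Egypt: (1 + 0.1100)/(1 + 0.1040) − 1 = 0.5435%
Differential = 6.9224% − 0.5435% = 6.3789% → 638 basis points.

638 basis points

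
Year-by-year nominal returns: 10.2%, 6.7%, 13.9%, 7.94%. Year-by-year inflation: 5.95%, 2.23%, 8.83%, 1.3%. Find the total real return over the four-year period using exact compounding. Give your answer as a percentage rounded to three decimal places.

21.064%

Nominal growth factor = 1.1020 × 1.0670 × 1.1390 × 1.0794 = 1.445613
Price-level growth factor = 1.0595 × 1.0223 × 1.0883 × 1.0130 = 1.194091
Real growth factor = 1.445613 / 1.194091 = 1.210639
Total real return = 1.210639 − 1 → 21.064%.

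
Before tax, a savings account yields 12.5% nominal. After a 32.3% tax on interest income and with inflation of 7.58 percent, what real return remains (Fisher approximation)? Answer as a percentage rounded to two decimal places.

After-tax nominal return = 12.5% × (1 − 0.323) = 8.4625%.
r ≈ 8.4625% − 7.58% → 0.88%.

0.88%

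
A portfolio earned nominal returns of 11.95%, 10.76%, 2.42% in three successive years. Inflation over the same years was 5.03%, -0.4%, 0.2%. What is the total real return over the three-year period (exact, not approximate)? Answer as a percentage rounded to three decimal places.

21.158%

Compound the nominal returns: 1.1195 × 1.1076 × 1.0242 = 1.269965.
Compound inflation: 1.0503 × 0.9960 × 1.0020 = 1.048191.
Deflate: 1.269965 / 1.048191 = 1.211578.
Total real return = 1.211578 − 1 → 21.158%.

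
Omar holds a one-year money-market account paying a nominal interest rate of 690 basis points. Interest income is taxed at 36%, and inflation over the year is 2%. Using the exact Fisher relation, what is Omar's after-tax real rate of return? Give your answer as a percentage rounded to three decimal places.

After-tax nominal return = 6.9% × (1 − 0.36) = 4.4160%.
1 + r = 1.04416 / 1.02000 = 1.023686
After-tax real rate = 1.023686 − 1 → 2.369%.

2.369%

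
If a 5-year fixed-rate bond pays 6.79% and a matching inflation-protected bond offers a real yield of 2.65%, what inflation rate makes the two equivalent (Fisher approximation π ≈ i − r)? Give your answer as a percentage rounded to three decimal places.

π ≈ i − r = 6.79% − 2.65% → 4.140%.

4.140%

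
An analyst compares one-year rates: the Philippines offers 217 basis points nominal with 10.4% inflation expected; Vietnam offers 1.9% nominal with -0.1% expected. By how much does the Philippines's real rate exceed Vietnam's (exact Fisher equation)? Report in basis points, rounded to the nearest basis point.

The Philippines: (1 + 0.0217)/(1 + 0.1040) − 1 = -7.4547%
Vietnam: (1 + 0.0190)/(1 − 0.0010) − 1 = 2.0020%
Differential = -7.4547% − 2.0020% = -9.4567% → -946 basis points.

-946 basis points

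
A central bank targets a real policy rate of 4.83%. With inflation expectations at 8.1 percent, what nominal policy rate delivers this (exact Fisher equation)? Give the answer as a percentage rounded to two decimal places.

(1 + i) = (1 + r)(1 + π) = 1.04830 × 1.08100 = 1.1332123
i = 1.1332123 − 1, so the required nominal rate is 13.32%.

13.32%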